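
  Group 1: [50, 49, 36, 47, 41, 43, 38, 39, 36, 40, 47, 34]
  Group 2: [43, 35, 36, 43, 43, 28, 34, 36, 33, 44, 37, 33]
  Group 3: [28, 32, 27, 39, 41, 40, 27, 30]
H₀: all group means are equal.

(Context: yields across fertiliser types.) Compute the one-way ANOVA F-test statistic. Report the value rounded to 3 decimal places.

Group means [41.67, 37.08, 33.00], grand mean 37.781
SSB = Σnᵢ(x̄ᵢ−x̄)² = 369.885; SSW = ΣΣ(x−x̄ᵢ)² = 869.583
MSB = 369.885/2 = 184.9427; MSW = 869.583/29 = 29.9856
F = MSB/MSW = 6.1677
df = (2, 29)

test statistic = 6.168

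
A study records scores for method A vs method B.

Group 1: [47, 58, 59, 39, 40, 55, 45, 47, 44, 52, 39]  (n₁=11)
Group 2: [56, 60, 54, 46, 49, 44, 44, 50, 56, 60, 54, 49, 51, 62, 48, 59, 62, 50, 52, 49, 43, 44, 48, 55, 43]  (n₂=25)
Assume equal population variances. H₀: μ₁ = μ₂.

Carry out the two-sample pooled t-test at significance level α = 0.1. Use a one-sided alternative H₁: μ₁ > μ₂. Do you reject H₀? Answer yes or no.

reject H₀: no

x̄₁=47.727, s₁=7.336, n₁=11
x̄₂=51.520, s₂=6.049, n₂=25
s_p² = [10·7.336² + 24·6.049²]/34 = 41.6595
SE = √(s_p²·(1/11+1/25)) = 2.3353
t = (47.727−51.520)/2.3353 = -1.6241
df = 34
p-value (one-sided, H₁ greater) = 0.94320
At α=0.1: p ≥ α → fail to reject H₀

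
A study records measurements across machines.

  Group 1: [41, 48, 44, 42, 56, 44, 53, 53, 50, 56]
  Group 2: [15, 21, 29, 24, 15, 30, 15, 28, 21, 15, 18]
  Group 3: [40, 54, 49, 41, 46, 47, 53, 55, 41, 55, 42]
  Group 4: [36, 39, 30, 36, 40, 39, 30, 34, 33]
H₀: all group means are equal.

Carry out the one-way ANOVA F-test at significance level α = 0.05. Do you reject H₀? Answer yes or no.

reject H₀: yes

Group means [48.70, 21.00, 47.55, 35.22], grand mean 38.000
SSB = Σnᵢ(x̄ᵢ−x̄)² = 5395.617; SSW = ΣΣ(x−x̄ᵢ)² = 1124.383
MSB = 5395.617/3 = 1798.5391; MSW = 1124.383/37 = 30.3887
F = MSB/MSW = 59.1844
df = (3, 37)
p-value (upper-tail) = 0.00000
At α=0.05: p < α → reject H₀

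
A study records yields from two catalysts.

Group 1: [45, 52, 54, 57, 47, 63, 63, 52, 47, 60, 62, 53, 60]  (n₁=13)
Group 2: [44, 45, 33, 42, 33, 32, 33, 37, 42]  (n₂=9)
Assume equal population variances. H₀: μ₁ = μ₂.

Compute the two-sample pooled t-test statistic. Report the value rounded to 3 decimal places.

x̄₁=55.000, s₁=6.338, n₁=13
x̄₂=37.889, s₂=5.349, n₂=9
s_p² = [12·6.338² + 8·5.349²]/20 = 35.5444
SE = √(s_p²·(1/13+1/9)) = 2.5853
t = (55.000−37.889)/2.5853 = 6.6187
df = 20

test statistic = 6.619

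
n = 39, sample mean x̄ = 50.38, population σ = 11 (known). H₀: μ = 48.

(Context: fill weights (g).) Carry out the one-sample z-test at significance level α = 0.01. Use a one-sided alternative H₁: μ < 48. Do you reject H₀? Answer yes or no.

reject H₀: no

SE = σ/√n = 11/√39 = 1.7614
z = (x̄−μ₀)/SE = (50.38−48)/1.7614 = 1.3512
p-value (one-sided, H₁ less) = 0.91168
At α=0.01: p ≥ α → fail to reject H₀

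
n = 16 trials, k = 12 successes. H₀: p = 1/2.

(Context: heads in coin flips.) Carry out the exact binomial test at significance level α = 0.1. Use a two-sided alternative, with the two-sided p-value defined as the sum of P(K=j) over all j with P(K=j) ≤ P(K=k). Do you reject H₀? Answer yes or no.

reject H₀: yes

Exact binomial: n=16, k=12, p₀=1/2=0.5000
P(X=j) = C(n,j)·p₀^j·(1−p₀)^(n−j); p = Σ P(X=j) over j with P(X=j) ≤ P(X=12)
p-value (two-sided) = 0.07681
At α=0.1: p < α → reject H₀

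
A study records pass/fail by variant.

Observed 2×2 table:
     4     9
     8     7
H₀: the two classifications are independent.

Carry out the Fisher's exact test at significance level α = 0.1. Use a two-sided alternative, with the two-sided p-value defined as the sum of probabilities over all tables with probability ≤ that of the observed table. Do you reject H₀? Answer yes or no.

reject H₀: no

Margins: r₁=13, r₂=15, c₁=12, c₂=16, n=28
p_obs = C(13,4)·C(15,8)/C(28,12); sum pmf over tables with pmf ≤ p_obs
p-value (two-sided) = 0.27606
At α=0.1: p ≥ α → fail to reject H₀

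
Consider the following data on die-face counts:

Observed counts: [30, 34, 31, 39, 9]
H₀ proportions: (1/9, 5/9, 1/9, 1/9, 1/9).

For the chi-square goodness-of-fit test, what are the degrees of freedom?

df = k − 1 = 5 − 1 = 4

degrees of freedom = 4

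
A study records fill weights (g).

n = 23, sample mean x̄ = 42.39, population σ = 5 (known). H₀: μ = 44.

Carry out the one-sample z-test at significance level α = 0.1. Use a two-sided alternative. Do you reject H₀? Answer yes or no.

reject H₀: no

SE = σ/√n = 5/√23 = 1.0426
z = (x̄−μ₀)/SE = (42.39−44)/1.0426 = -1.5443
p-value (two-sided) = 0.12253
At α=0.1: p ≥ α → fail to reject H₀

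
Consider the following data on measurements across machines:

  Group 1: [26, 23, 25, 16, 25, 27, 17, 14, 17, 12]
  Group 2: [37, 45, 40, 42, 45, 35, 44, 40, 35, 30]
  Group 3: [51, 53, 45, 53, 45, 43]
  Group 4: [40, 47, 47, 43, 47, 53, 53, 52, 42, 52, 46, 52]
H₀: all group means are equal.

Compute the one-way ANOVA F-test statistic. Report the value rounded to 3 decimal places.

Group means [20.20, 39.30, 48.33, 47.83], grand mean 38.395
SSB = Σnᵢ(x̄ᵢ−x̄)² = 4980.379; SSW = ΣΣ(x−x̄ᵢ)² = 832.700
MSB = 4980.379/3 = 1660.1263; MSW = 832.700/34 = 24.4912
F = MSB/MSW = 67.7847
df = (3, 34)

test statistic = 67.785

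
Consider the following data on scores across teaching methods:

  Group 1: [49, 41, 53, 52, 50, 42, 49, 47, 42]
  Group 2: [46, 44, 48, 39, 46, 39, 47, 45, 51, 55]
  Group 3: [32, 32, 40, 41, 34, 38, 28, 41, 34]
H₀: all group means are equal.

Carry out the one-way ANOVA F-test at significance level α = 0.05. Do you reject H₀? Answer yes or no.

reject H₀: yes

Group means [47.22, 46.00, 35.56], grand mean 43.036
SSB = Σnᵢ(x̄ᵢ−x̄)² = 749.187; SSW = ΣΣ(x−x̄ᵢ)² = 549.778
MSB = 749.187/2 = 374.5933; MSW = 549.778/25 = 21.9911
F = MSB/MSW = 17.0338
df = (2, 25)
p-value (upper-tail) = 0.00002
At α=0.05: p < α → reject H₀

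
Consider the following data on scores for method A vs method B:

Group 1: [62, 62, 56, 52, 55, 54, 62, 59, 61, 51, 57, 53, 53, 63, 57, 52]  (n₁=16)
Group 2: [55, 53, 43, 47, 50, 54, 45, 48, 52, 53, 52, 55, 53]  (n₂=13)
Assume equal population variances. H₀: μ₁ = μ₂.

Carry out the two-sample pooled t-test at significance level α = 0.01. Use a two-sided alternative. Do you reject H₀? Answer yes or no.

reject H₀: yes

x̄₁=56.812, s₁=4.183, n₁=16
x̄₂=50.769, s₂=3.876, n₂=13
s_p² = [15·4.183² + 12·3.876²]/27 = 16.3980
SE = √(s_p²·(1/16+1/13)) = 1.5120
t = (56.812−50.769)/1.5120 = 3.9968
df = 27
p-value (two-sided) = 0.00045
At α=0.01: p < α → reject H₀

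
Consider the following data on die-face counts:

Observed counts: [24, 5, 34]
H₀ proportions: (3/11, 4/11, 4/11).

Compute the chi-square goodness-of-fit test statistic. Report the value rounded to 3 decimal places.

test statistic = 22.075

n = 63; E_i = n·p_i = [17.18, 22.91, 22.91]
χ² = (24−17.18)²/17.18 + (5−22.91)²/22.91 + (34−22.91)²/22.91 = 22.0754
df = 2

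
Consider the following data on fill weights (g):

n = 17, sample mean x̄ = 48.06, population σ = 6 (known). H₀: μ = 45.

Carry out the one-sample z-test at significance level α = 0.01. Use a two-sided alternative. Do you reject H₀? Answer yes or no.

SE = σ/√n = 6/√17 = 1.4552
z = (x̄−μ₀)/SE = (48.06−45)/1.4552 = 2.1028
p-value (two-sided) = 0.03548
At α=0.01: p ≥ α → fail to reject H₀

reject H₀: no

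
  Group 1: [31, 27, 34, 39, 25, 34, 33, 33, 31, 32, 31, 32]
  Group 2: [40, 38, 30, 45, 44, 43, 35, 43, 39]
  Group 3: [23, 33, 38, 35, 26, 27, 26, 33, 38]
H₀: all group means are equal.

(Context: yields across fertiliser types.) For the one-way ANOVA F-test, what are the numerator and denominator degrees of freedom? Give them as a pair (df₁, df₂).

degrees of freedom = [2, 27]

k = 3 groups, N = 30 total
df = (k−1, N−k) = (3−1, 30−3) = (2, 27)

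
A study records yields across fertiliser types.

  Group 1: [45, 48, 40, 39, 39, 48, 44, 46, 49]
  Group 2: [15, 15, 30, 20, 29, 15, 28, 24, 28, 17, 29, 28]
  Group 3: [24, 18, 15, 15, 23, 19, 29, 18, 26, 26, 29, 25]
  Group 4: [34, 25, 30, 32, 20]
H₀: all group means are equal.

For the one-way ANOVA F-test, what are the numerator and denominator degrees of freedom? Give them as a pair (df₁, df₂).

k = 4 groups, N = 38 total
df = (k−1, N−k) = (4−1, 38−4) = (3, 34)

degrees of freedom = [3, 34]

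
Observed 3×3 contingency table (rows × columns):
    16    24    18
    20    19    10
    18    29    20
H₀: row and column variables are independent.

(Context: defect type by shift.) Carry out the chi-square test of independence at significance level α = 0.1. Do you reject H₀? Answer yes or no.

reject H₀: no

Row totals [58, 49, 67], col totals [54, 72, 48], n=174
χ² = (16−18.00)²/18.00 + (24−24.00)²/24.00 + (18−16.00)²/16.00 + (20−15.21)²/15.21 + (19−20.28)²/20.28 + (10−13.52)²/13.52 + (18−20.79)²/20.79 + (29−27.72)²/27.72 + (20−18.48)²/18.48 = 3.5369
df = 4
p-value (upper-tail) = 0.47229
At α=0.1: p ≥ α → fail to reject H₀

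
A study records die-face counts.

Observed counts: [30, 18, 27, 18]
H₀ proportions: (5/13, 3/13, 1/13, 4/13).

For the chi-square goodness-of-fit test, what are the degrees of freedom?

df = k − 1 = 4 − 1 = 3

degrees of freedom = 3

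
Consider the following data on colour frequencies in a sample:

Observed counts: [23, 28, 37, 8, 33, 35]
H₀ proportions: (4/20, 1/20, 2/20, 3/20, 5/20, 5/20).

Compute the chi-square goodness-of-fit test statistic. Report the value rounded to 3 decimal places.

n = 164; E_i = n·p_i = [32.80, 8.20, 16.40, 24.60, 41.00, 41.00]
χ² = (23−32.80)²/32.80 + (28−8.20)²/8.20 + (37−16.40)²/16.40 + (8−24.60)²/24.60 + (33−41.00)²/41.00 + (35−41.00)²/41.00 = 90.2541
df = 5

test statistic = 90.254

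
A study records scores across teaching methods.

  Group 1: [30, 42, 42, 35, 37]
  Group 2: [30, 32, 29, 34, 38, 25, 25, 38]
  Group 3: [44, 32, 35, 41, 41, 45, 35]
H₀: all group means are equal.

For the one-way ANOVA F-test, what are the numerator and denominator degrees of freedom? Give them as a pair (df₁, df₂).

k = 3 groups, N = 20 total
df = (k−1, N−k) = (3−1, 20−3) = (2, 17)

degrees of freedom = [2, 17]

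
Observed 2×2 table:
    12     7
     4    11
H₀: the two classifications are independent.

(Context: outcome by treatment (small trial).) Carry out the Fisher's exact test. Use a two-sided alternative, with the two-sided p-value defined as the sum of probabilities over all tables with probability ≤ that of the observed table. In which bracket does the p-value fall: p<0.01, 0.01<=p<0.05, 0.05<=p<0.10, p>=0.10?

Margins: r₁=19, r₂=15, c₁=16, c₂=18, n=34
p_obs = C(19,12)·C(15,4)/C(34,16); sum pmf over tables with pmf ≤ p_obs
p-value (two-sided) = 0.04544
→ bracket: 0.01<=p<0.05

p-value bracket: 0.01<=p<0.05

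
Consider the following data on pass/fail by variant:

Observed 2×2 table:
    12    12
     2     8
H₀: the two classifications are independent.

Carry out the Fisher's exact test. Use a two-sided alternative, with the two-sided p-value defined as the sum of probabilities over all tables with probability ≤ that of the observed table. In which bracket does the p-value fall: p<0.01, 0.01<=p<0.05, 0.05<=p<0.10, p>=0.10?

Margins: r₁=24, r₂=10, c₁=14, c₂=20, n=34
p_obs = C(24,12)·C(10,2)/C(34,14); sum pmf over tables with pmf ≤ p_obs
p-value (two-sided) = 0.14126
→ bracket: p>=0.10

p-value bracket: p>=0.10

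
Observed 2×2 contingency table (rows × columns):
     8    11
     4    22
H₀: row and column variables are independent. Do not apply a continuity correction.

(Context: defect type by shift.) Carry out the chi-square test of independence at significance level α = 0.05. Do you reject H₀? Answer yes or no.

reject H₀: yes

Row totals [19, 26], col totals [12, 33], n=45
χ² = (8−5.07)²/5.07 + (11−13.93)²/13.93 + (4−6.93)²/6.93 + (22−19.07)²/19.07 = 4.0081
df = 1
p-value (upper-tail) = 0.04528
At α=0.05: p < α → reject H₀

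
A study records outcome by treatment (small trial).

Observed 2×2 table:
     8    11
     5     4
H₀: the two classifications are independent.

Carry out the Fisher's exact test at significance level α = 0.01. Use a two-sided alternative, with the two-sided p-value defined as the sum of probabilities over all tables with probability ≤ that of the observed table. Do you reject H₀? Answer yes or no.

Margins: r₁=19, r₂=9, c₁=13, c₂=15, n=28
p_obs = C(19,8)·C(9,5)/C(28,13); sum pmf over tables with pmf ≤ p_obs
p-value (two-sided) = 0.68913
At α=0.01: p ≥ α → fail to reject H₀

reject H₀: no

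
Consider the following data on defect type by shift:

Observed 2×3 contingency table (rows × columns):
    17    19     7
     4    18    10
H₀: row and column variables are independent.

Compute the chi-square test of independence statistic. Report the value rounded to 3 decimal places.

test statistic = 7.144

Row totals [43, 32], col totals [21, 37, 17], n=75
χ² = (17−12.04)²/12.04 + (19−21.21)²/21.21 + (7−9.75)²/9.75 + (4−8.96)²/8.96 + (18−15.79)²/15.79 + (10−7.25)²/7.25 = 7.1444
df = 2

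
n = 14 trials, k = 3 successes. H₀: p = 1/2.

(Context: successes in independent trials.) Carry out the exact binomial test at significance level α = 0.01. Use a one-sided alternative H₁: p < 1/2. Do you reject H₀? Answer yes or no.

Exact binomial: n=14, k=3, p₀=1/2=0.5000
P(X≤3) from Σ C(n,i)·p₀^i·(1−p₀)^(n−i)
p-value (one-sided, H₁ less) = 0.02869
At α=0.01: p ≥ α → fail to reject H₀

reject H₀: no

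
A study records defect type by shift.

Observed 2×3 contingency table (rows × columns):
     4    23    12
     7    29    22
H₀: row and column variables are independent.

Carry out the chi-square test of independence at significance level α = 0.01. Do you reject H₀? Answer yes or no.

Row totals [39, 58], col totals [11, 52, 34], n=97
χ² = (4−4.42)²/4.42 + (23−20.91)²/20.91 + (12−13.67)²/13.67 + (7−6.58)²/6.58 + (29−31.09)²/31.09 + (22−20.33)²/20.33 = 0.7591
df = 2
p-value (upper-tail) = 0.68415
At α=0.01: p ≥ α → fail to reject H₀

reject H₀: no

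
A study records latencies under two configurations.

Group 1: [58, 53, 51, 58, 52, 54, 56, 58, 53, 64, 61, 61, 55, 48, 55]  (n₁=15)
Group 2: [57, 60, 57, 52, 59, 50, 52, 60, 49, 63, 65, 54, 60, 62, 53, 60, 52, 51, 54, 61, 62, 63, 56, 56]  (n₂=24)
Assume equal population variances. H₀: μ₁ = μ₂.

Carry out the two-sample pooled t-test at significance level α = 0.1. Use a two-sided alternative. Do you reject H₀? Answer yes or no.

reject H₀: no

x̄₁=55.800, s₁=4.263, n₁=15
x̄₂=57.000, s₂=4.672, n₂=24
s_p² = [14·4.263² + 23·4.672²]/37 = 20.4432
SE = √(s_p²·(1/15+1/24)) = 1.4882
t = (55.800−57.000)/1.4882 = -0.8064
df = 37
p-value (two-sided) = 0.42519
At α=0.1: p ≥ α → fail to reject H₀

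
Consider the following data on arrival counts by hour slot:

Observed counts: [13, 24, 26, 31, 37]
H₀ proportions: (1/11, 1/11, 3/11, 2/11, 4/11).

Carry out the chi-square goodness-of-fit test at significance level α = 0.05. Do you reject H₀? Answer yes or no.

n = 131; E_i = n·p_i = [11.91, 11.91, 35.73, 23.82, 47.64]
χ² = (13−11.91)²/11.91 + (24−11.91)²/11.91 + (26−35.73)²/35.73 + (31−23.82)²/23.82 + (37−47.64)²/47.64 = 19.5642
df = 4
p-value (upper-tail) = 0.00061
At α=0.05: p < α → reject H₀

reject H₀: yes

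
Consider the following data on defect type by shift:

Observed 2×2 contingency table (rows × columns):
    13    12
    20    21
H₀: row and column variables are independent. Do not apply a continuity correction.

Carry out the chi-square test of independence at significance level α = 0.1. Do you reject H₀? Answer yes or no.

reject H₀: no

Row totals [25, 41], col totals [33, 33], n=66
χ² = (13−12.50)²/12.50 + (12−12.50)²/12.50 + (20−20.50)²/20.50 + (21−20.50)²/20.50 = 0.0644
df = 1
p-value (upper-tail) = 0.79969
At α=0.1: p ≥ α → fail to reject H₀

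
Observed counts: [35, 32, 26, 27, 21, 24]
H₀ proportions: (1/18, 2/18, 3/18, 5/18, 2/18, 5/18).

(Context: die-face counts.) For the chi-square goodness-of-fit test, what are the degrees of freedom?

df = k − 1 = 6 − 1 = 5

degrees of freedom = 5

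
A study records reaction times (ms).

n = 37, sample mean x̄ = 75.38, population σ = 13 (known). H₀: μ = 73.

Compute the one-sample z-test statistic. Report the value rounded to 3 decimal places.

SE = σ/√n = 13/√37 = 2.1372
z = (x̄−μ₀)/SE = (75.38−73)/2.1372 = 1.1136

test statistic = 1.114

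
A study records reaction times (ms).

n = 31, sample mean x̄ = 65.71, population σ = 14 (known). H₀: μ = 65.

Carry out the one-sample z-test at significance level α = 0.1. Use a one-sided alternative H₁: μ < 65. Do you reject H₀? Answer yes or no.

reject H₀: no

SE = σ/√n = 14/√31 = 2.5145
z = (x̄−μ₀)/SE = (65.71−65)/2.5145 = 0.2824
p-value (one-sided, H₁ less) = 0.61117
At α=0.1: p ≥ α → fail to reject H₀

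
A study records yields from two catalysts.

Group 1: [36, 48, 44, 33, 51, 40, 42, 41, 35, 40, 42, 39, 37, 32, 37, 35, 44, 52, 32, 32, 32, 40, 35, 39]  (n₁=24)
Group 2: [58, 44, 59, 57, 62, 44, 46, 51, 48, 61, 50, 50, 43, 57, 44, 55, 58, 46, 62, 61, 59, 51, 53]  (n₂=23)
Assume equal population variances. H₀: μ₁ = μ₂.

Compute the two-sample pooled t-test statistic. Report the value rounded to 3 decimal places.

x̄₁=39.083, s₁=5.770, n₁=24
x̄₂=53.000, s₂=6.537, n₂=23
s_p² = [23·5.770² + 22·6.537²]/45 = 37.9074
SE = √(s_p²·(1/24+1/23)) = 1.7966
t = (39.083−53.000)/1.7966 = -7.7463
df = 45

test statistic = -7.746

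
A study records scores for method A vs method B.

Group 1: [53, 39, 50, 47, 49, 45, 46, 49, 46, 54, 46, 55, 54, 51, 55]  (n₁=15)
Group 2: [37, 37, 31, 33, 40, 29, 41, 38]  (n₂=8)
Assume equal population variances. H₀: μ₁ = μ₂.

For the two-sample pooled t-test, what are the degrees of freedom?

df = n₁ + n₂ − 2 = 15 + 8 − 2 = 21

degrees of freedom = 21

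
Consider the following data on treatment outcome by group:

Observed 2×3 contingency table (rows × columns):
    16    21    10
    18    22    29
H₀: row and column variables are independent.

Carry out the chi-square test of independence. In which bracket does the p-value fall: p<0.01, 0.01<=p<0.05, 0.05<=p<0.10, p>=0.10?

p-value bracket: 0.05<=p<0.10

Row totals [47, 69], col totals [34, 43, 39], n=116
χ² = (16−13.78)²/13.78 + (21−17.42)²/17.42 + (10−15.80)²/15.80 + (18−20.22)²/20.22 + (22−25.58)²/25.58 + (29−23.20)²/23.20 = 5.4198
df = 2
p-value (upper-tail) = 0.06654
→ bracket: 0.05<=p<0.10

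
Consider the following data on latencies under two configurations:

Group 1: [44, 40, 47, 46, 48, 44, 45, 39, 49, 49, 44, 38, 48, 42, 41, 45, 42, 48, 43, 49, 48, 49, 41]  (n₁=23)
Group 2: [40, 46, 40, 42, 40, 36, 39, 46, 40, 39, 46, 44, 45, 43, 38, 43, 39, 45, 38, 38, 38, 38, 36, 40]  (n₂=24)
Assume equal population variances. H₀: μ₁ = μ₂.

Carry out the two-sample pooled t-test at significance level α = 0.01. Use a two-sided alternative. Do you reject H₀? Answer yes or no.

reject H₀: yes

x̄₁=44.739, s₁=3.506, n₁=23
x̄₂=40.792, s₂=3.203, n₂=24
s_p² = [22·3.506² + 23·3.203²]/45 = 11.2532
SE = √(s_p²·(1/23+1/24)) = 0.9789
t = (44.739−40.792)/0.9789 = 4.0327
df = 45
p-value (two-sided) = 0.00021
At α=0.01: p < α → reject H₀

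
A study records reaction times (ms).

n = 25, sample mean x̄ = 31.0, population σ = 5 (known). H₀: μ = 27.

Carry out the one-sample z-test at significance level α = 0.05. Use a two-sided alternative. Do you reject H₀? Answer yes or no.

reject H₀: yes

SE = σ/√n = 5/√25 = 1.0000
z = (x̄−μ₀)/SE = (31.0−27)/1.0000 = 4.0000
p-value (two-sided) = 0.00006
At α=0.05: p < α → reject H₀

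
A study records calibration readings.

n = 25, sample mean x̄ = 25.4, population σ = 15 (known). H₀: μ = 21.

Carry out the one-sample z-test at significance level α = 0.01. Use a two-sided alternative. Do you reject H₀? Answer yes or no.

SE = σ/√n = 15/√25 = 3.0000
z = (x̄−μ₀)/SE = (25.4−21)/3.0000 = 1.4667
p-value (two-sided) = 0.14247
At α=0.01: p ≥ α → fail to reject H₀

reject H₀: no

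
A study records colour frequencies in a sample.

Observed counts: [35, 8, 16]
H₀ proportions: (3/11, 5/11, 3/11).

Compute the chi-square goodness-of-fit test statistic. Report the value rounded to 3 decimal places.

n = 59; E_i = n·p_i = [16.09, 26.82, 16.09]
χ² = (35−16.09)²/16.09 + (8−26.82)²/26.82 + (16−16.09)²/16.09 = 35.4260
df = 2

test statistic = 35.426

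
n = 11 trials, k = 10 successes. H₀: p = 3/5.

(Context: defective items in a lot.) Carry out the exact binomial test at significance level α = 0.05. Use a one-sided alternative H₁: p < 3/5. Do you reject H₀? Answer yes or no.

reject H₀: no

Exact binomial: n=11, k=10, p₀=3/5=0.6000
P(X≤10) from Σ C(n,i)·p₀^i·(1−p₀)^(n−i)
p-value (one-sided, H₁ less) = 0.99637
At α=0.05: p ≥ α → fail to reject H₀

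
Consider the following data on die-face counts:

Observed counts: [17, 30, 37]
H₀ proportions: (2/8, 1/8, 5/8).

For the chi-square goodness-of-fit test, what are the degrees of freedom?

df = k − 1 = 3 − 1 = 2

degrees of freedom = 2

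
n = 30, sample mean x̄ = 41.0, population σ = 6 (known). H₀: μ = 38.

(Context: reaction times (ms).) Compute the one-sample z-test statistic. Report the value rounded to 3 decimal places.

test statistic = 2.739

SE = σ/√n = 6/√30 = 1.0954
z = (x̄−μ₀)/SE = (41.0−38)/1.0954 = 2.7386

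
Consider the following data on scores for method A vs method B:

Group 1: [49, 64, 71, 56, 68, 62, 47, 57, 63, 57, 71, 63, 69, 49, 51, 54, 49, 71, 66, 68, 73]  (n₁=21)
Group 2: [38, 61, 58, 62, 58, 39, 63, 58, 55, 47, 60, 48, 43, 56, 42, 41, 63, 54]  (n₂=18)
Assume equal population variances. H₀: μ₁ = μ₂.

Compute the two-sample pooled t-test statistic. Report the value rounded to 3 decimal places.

test statistic = 2.966

x̄₁=60.857, s₁=8.610, n₁=21
x̄₂=52.556, s₂=8.833, n₂=18
s_p² = [20·8.610² + 17·8.833²]/37 = 75.9193
SE = √(s_p²·(1/21+1/18)) = 2.7987
t = (60.857−52.556)/2.7987 = 2.9662
df = 37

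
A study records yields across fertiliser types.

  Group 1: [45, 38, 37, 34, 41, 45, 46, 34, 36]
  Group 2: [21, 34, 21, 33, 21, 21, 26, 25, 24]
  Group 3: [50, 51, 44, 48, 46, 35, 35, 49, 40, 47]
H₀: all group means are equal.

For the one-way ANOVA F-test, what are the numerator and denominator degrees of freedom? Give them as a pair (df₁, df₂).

degrees of freedom = [2, 25]

k = 3 groups, N = 28 total
df = (k−1, N−k) = (3−1, 28−3) = (2, 25)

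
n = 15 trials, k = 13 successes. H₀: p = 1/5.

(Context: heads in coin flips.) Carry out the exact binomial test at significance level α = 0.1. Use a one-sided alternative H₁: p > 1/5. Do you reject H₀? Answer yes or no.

reject H₀: yes

Exact binomial: n=15, k=13, p₀=1/5=0.2000
P(X≥13) from Σ C(n,i)·p₀^i·(1−p₀)^(n−i)
p-value (one-sided, H₁ greater) = 0.00000
At α=0.1: p < α → reject H₀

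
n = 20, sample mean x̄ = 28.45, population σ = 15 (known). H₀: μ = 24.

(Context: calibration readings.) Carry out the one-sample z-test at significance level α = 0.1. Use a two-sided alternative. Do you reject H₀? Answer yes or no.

SE = σ/√n = 15/√20 = 3.3541
z = (x̄−μ₀)/SE = (28.45−24)/3.3541 = 1.3267
p-value (two-sided) = 0.18460
At α=0.1: p ≥ α → fail to reject H₀

reject H₀: no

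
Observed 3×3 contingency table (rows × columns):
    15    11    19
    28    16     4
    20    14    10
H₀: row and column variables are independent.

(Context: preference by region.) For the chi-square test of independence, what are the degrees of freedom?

df = (r−1)(c−1) = (3−1)·(3−1) = 4

degrees of freedom = 4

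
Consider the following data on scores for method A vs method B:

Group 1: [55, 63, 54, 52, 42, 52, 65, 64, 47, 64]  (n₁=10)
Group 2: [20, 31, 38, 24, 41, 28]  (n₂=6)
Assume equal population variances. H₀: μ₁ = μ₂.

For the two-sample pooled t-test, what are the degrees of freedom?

df = n₁ + n₂ − 2 = 10 + 6 − 2 = 14

degrees of freedom = 14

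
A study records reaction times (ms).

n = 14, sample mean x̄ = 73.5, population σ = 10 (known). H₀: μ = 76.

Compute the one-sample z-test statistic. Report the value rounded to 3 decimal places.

SE = σ/√n = 10/√14 = 2.6726
z = (x̄−μ₀)/SE = (73.5−76)/2.6726 = -0.9354

test statistic = -0.935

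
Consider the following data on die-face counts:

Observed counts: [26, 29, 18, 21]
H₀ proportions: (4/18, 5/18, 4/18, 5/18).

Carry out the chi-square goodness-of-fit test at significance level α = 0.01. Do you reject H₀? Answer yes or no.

reject H₀: no

n = 94; E_i = n·p_i = [20.89, 26.11, 20.89, 26.11]
χ² = (26−20.89)²/20.89 + (29−26.11)²/26.11 + (18−20.89)²/20.89 + (21−26.11)²/26.11 = 2.9702
df = 3
p-value (upper-tail) = 0.39624
At α=0.01: p ≥ α → fail to reject H₀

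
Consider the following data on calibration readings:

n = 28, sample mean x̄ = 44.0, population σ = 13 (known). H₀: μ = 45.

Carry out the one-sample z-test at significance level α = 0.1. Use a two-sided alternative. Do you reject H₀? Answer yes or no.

SE = σ/√n = 13/√28 = 2.4568
z = (x̄−μ₀)/SE = (44.0−45)/2.4568 = -0.4070
p-value (two-sided) = 0.68398
At α=0.1: p ≥ α → fail to reject H₀

reject H₀: no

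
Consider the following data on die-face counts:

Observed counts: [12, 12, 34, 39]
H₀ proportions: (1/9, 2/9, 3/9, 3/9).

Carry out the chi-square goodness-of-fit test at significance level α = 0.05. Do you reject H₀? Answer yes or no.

reject H₀: no

n = 97; E_i = n·p_i = [10.78, 21.56, 32.33, 32.33]
χ² = (12−10.78)²/10.78 + (12−21.56)²/21.56 + (34−32.33)²/32.33 + (39−32.33)²/32.33 = 5.8351
df = 3
p-value (upper-tail) = 0.11992
At α=0.05: p ≥ α → fail to reject H₀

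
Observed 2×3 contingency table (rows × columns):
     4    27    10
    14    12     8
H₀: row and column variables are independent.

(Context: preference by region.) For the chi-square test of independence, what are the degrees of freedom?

df = (r−1)(c−1) = (2−1)·(3−1) = 2

degrees of freedom = 2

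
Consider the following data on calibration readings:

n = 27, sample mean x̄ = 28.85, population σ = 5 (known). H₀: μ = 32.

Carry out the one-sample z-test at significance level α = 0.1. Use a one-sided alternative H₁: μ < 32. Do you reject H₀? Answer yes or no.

SE = σ/√n = 5/√27 = 0.9623
z = (x̄−μ₀)/SE = (28.85−32)/0.9623 = -3.2736
p-value (one-sided, H₁ less) = 0.00053
At α=0.1: p < α → reject H₀

reject H₀: yes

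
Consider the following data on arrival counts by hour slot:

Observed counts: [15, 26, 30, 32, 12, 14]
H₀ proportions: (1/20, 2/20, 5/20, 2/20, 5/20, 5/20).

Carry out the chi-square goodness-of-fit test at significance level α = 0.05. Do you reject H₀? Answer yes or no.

n = 129; E_i = n·p_i = [6.45, 12.90, 32.25, 12.90, 32.25, 32.25]
χ² = (15−6.45)²/6.45 + (26−12.90)²/12.90 + (30−32.25)²/32.25 + (32−12.90)²/12.90 + (12−32.25)²/32.25 + (14−32.25)²/32.25 = 76.1163
df = 5
p-value (upper-tail) = 0.00000
At α=0.05: p < α → reject H₀

reject H₀: yes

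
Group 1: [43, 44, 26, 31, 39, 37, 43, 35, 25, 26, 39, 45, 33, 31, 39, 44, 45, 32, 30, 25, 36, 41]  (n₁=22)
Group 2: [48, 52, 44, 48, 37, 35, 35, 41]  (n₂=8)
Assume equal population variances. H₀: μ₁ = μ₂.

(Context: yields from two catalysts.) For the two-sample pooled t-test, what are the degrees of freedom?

df = n₁ + n₂ − 2 = 22 + 8 − 2 = 28

degrees of freedom = 28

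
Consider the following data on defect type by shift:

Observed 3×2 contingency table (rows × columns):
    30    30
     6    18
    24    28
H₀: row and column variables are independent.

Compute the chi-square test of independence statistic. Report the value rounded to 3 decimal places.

Row totals [60, 24, 52], col totals [60, 76], n=136
χ² = (30−26.47)²/26.47 + (30−33.53)²/33.53 + (6−10.59)²/10.59 + (18−13.41)²/13.41 + (24−22.94)²/22.94 + (28−29.06)²/29.06 = 4.4874
df = 2

test statistic = 4.487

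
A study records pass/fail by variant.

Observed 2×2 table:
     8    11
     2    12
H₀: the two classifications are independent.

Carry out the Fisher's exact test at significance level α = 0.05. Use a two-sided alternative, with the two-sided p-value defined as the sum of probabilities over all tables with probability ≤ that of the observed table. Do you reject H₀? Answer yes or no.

Margins: r₁=19, r₂=14, c₁=10, c₂=23, n=33
p_obs = C(19,8)·C(14,2)/C(33,10); sum pmf over tables with pmf ≤ p_obs
p-value (two-sided) = 0.13118
At α=0.05: p ≥ α → fail to reject H₀

reject H₀: no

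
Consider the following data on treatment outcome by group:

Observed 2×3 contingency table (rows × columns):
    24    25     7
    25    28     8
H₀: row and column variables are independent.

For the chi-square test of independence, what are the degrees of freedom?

df = (r−1)(c−1) = (2−1)·(3−1) = 2

degrees of freedom = 2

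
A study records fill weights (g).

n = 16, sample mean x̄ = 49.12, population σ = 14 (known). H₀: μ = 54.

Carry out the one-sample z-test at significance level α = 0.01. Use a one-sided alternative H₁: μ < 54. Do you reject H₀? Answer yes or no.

SE = σ/√n = 14/√16 = 3.5000
z = (x̄−μ₀)/SE = (49.12−54)/3.5000 = -1.3943
p-value (one-sided, H₁ less) = 0.08162
At α=0.01: p ≥ α → fail to reject H₀

reject H₀: no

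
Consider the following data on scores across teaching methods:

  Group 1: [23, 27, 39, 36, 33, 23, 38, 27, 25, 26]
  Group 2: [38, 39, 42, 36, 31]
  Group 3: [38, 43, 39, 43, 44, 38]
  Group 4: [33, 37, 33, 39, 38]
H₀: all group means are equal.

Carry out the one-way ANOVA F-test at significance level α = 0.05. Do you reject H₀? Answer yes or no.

Group means [29.70, 37.20, 40.83, 36.00], grand mean 34.923
SSB = Σnᵢ(x̄ᵢ−x̄)² = 514.113; SSW = ΣΣ(x−x̄ᵢ)² = 483.733
MSB = 514.113/3 = 171.3709; MSW = 483.733/22 = 21.9879
F = MSB/MSW = 7.7939
df = (3, 22)
p-value (upper-tail) = 0.00100
At α=0.05: p < α → reject H₀

reject H₀: yes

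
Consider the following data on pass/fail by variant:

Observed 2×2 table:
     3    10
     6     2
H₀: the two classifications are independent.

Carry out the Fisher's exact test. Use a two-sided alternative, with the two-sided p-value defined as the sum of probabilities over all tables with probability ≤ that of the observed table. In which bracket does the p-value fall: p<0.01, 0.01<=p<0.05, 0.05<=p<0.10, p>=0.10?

Margins: r₁=13, r₂=8, c₁=9, c₂=12, n=21
p_obs = C(13,3)·C(8,6)/C(21,9); sum pmf over tables with pmf ≤ p_obs
p-value (two-sided) = 0.03184
→ bracket: 0.01<=p<0.05

p-value bracket: 0.01<=p<0.05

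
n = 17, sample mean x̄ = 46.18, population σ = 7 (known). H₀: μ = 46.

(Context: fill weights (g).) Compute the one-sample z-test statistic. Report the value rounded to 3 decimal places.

SE = σ/√n = 7/√17 = 1.6977
z = (x̄−μ₀)/SE = (46.18−46)/1.6977 = 0.1060

test statistic = 0.106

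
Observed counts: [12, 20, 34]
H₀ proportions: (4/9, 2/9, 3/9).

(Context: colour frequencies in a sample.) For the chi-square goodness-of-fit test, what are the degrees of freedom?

df = k − 1 = 3 − 1 = 2

degrees of freedom = 2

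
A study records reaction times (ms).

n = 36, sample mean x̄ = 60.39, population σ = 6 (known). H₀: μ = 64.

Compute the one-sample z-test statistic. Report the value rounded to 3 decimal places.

test statistic = -3.610

SE = σ/√n = 6/√36 = 1.0000
z = (x̄−μ₀)/SE = (60.39−64)/1.0000 = -3.6100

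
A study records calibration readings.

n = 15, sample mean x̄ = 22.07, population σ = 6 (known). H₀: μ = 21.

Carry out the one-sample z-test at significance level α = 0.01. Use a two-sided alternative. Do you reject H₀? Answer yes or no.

reject H₀: no

SE = σ/√n = 6/√15 = 1.5492
z = (x̄−μ₀)/SE = (22.07−21)/1.5492 = 0.6907
p-value (two-sided) = 0.48977
At α=0.01: p ≥ α → fail to reject H₀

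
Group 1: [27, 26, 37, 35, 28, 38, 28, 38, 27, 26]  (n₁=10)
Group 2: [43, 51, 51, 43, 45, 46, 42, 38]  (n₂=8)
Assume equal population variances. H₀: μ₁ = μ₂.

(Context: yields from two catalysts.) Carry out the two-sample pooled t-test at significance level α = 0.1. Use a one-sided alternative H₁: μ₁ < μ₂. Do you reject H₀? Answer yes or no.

reject H₀: yes

x̄₁=31.000, s₁=5.270, n₁=10
x̄₂=44.875, s₂=4.454, n₂=8
s_p² = [9·5.270² + 7·4.454²]/16 = 24.3047
SE = √(s_p²·(1/10+1/8)) = 2.3385
t = (31.000−44.875)/2.3385 = -5.9333
df = 16
p-value (one-sided, H₁ less) = 0.00001
At α=0.1: p < α → reject H₀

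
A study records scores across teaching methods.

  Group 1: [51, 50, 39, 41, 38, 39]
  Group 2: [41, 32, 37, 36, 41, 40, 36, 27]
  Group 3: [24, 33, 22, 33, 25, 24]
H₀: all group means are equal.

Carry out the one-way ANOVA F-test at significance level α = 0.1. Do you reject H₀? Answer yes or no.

Group means [43.00, 36.25, 26.83], grand mean 35.450
SSB = Σnᵢ(x̄ᵢ−x̄)² = 792.617; SSW = ΣΣ(x−x̄ᵢ)² = 456.333
MSB = 792.617/2 = 396.3083; MSW = 456.333/17 = 26.8431
F = MSB/MSW = 14.7639
df = (2, 17)
p-value (upper-tail) = 0.00019
At α=0.1: p < α → reject H₀

reject H₀: yes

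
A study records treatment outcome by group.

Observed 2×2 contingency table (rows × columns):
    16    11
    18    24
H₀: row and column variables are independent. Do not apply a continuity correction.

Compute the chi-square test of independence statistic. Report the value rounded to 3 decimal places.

Row totals [27, 42], col totals [34, 35], n=69
χ² = (16−13.30)²/13.30 + (11−13.70)²/13.70 + (18−20.70)²/20.70 + (24−21.30)²/21.30 = 1.7689
df = 1

test statistic = 1.769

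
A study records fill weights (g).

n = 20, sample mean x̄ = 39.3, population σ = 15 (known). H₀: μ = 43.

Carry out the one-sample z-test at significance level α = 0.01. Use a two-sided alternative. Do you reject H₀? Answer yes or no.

reject H₀: no

SE = σ/√n = 15/√20 = 3.3541
z = (x̄−μ₀)/SE = (39.3−43)/3.3541 = -1.1031
p-value (two-sided) = 0.26997
At α=0.01: p ≥ α → fail to reject H₀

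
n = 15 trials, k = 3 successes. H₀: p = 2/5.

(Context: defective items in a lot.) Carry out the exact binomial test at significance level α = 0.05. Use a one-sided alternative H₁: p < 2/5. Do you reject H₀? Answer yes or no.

reject H₀: no

Exact binomial: n=15, k=3, p₀=2/5=0.4000
P(X≤3) from Σ C(n,i)·p₀^i·(1−p₀)^(n−i)
p-value (one-sided, H₁ less) = 0.09050
At α=0.05: p ≥ α → fail to reject H₀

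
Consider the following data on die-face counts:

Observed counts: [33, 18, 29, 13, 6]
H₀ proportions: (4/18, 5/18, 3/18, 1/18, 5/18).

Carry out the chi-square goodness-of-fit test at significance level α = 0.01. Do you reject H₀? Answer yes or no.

n = 99; E_i = n·p_i = [22.00, 27.50, 16.50, 5.50, 27.50]
χ² = (33−22.00)²/22.00 + (18−27.50)²/27.50 + (29−16.50)²/16.50 + (13−5.50)²/5.50 + (6−27.50)²/27.50 = 45.2879
df = 4
p-value (upper-tail) = 0.00000
At α=0.01: p < α → reject H₀

reject H₀: yes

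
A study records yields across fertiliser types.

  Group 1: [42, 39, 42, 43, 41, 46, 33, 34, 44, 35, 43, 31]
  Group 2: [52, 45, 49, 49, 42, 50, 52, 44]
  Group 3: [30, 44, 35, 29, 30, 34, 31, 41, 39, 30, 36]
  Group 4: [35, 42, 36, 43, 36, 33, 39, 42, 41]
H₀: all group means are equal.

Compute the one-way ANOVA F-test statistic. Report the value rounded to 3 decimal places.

Group means [39.42, 47.88, 34.45, 38.56], grand mean 39.550
SSB = Σnᵢ(x̄ᵢ−x̄)² = 849.159; SSW = ΣΣ(x−x̄ᵢ)² = 730.741
MSB = 849.159/3 = 283.0529; MSW = 730.741/36 = 20.2984
F = MSB/MSW = 13.9446
df = (3, 36)

test statistic = 13.945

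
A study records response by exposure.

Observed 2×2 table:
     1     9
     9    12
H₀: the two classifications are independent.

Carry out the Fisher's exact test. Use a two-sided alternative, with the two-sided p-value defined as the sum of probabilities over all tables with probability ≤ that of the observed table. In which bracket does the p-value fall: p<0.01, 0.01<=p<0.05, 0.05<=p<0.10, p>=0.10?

p-value bracket: p>=0.10

Margins: r₁=10, r₂=21, c₁=10, c₂=21, n=31
p_obs = C(10,1)·C(21,9)/C(31,10); sum pmf over tables with pmf ≤ p_obs
p-value (two-sided) = 0.10638
→ bracket: p>=0.10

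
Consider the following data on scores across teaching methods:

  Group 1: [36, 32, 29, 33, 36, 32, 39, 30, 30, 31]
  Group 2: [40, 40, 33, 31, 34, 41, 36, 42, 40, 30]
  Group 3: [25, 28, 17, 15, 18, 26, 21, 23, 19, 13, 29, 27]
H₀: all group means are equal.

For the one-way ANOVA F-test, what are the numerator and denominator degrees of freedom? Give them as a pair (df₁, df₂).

k = 3 groups, N = 32 total
df = (k−1, N−k) = (3−1, 32−3) = (2, 29)

degrees of freedom = [2, 29]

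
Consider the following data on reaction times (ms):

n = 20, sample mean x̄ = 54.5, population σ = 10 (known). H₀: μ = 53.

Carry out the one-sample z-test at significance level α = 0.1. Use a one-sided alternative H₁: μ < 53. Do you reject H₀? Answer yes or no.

reject H₀: no

SE = σ/√n = 10/√20 = 2.2361
z = (x̄−μ₀)/SE = (54.5−53)/2.2361 = 0.6708
p-value (one-sided, H₁ less) = 0.74883
At α=0.1: p ≥ α → fail to reject H₀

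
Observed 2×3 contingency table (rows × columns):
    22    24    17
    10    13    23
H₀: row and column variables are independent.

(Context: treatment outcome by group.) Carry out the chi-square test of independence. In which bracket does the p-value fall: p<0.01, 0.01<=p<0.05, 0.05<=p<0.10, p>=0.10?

p-value bracket: 0.01<=p<0.05

Row totals [63, 46], col totals [32, 37, 40], n=109
χ² = (22−18.50)²/18.50 + (24−21.39)²/21.39 + (17−23.12)²/23.12 + (10−13.50)²/13.50 + (13−15.61)²/15.61 + (23−16.88)²/16.88 = 6.1690
df = 2
p-value (upper-tail) = 0.04575
→ bracket: 0.01<=p<0.05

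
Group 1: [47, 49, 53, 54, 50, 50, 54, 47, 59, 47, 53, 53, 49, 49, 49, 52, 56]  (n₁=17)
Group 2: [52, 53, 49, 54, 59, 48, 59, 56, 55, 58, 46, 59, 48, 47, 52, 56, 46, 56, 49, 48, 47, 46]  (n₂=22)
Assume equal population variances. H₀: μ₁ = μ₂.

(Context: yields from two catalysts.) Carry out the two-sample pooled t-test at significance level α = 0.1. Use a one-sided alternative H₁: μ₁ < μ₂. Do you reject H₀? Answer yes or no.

reject H₀: no

x̄₁=51.235, s₁=3.401, n₁=17
x̄₂=51.955, s₂=4.726, n₂=22
s_p² = [16·3.401² + 21·4.726²]/37 = 17.6760
SE = √(s_p²·(1/17+1/22)) = 1.3577
t = (51.235−51.955)/1.3577 = -0.5298
df = 37
p-value (one-sided, H₁ less) = 0.29972
At α=0.1: p ≥ α → fail to reject H₀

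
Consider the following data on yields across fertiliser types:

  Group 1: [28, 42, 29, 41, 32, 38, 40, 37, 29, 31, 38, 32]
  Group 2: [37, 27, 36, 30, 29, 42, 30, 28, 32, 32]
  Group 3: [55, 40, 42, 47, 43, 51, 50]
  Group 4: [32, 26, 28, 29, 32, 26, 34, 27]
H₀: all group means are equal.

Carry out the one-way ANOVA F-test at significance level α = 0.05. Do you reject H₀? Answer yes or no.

reject H₀: yes

Group means [34.75, 32.30, 46.86, 29.25], grand mean 35.189
SSB = Σnᵢ(x̄ᵢ−x̄)² = 1320.969; SSW = ΣΣ(x−x̄ᵢ)² = 728.707
MSB = 1320.969/3 = 440.3228; MSW = 728.707/33 = 22.0820
F = MSB/MSW = 19.9403
df = (3, 33)
p-value (upper-tail) = 0.00000
At α=0.05: p < α → reject H₀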